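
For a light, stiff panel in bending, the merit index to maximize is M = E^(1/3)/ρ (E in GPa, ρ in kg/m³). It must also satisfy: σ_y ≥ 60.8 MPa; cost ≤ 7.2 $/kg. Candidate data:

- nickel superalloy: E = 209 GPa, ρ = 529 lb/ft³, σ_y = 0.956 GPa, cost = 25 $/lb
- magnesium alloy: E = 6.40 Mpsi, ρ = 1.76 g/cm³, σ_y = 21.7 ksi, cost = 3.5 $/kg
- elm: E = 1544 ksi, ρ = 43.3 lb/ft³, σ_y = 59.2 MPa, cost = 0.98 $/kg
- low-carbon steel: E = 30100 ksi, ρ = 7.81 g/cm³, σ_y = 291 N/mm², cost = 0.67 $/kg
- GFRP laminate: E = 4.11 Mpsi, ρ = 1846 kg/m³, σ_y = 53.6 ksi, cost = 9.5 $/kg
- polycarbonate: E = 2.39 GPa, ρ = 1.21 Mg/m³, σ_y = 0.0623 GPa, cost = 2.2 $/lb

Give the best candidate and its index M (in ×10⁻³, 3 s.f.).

Screen on constraints: σ_y ≥ 60.8 MPa; cost ≤ 7.2 $/kg. Survivors: magnesium alloy, low-carbon steel, polycarbonate.
Normalizing units and computing the index:
  magnesium alloy: E = 44.13 GPa, ρ = 1760 kg/m³
  low-carbon steel: E = 207.5 GPa, ρ = 7810 kg/m³
  polycarbonate: E = 2.390 GPa, ρ = 1210 kg/m³
  magnesium alloy: M = 2.01×10⁻³
  polycarbonate: M = 1.10×10⁻³
  low-carbon steel: M = 0.758×10⁻³
Highest index: magnesium alloy.

magnesium alloy, M = 2.01×10⁻³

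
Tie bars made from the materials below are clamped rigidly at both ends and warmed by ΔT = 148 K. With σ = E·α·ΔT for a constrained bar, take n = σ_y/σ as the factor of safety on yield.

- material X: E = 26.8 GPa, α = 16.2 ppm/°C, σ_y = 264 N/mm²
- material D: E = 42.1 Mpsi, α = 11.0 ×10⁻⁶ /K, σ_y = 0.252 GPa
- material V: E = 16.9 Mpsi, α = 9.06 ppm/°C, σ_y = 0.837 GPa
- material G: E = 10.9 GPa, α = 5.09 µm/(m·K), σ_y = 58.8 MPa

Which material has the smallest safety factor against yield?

Converting E to GPa, α to ×10⁻⁶/K, σ_y to MPa, then σ and n for each:
  material X: E = 26.80, α = 16.2, σ_y = 264.0 → σ = 64.3 MPa, n = 4.11
  material D: E = 290.3, α = 11.0, σ_y = 252.0 → σ = 473 MPa, n = 0.533
  material V: E = 116.5, α = 9.06, σ_y = 837.0 → σ = 156 MPa, n = 5.36
  material G: E = 10.90, α = 5.09, σ_y = 58.80 → σ = 8.21 MPa, n = 7.16
Smallest n: material D with n = 0.533.

material D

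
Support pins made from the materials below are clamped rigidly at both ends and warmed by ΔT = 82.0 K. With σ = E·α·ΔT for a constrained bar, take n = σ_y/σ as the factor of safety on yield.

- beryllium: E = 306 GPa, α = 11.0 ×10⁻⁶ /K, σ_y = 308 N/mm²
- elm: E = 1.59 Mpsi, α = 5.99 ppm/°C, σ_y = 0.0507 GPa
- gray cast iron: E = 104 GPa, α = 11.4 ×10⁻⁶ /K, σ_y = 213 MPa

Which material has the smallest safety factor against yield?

beryllium

In consistent units (E in GPa, α in ×10⁻⁶/K, σ_y in MPa):
  beryllium: E = 306.0, α = 11.0, σ_y = 308.0 → σ = 276 MPa, n = 1.12
  elm: E = 10.96, α = 5.99, σ_y = 50.70 → σ = 5.38 MPa, n = 9.42
  gray cast iron: E = 104.0, α = 11.4, σ_y = 213.0 → σ = 97.2 MPa, n = 2.19
Smallest n: beryllium with n = 1.12.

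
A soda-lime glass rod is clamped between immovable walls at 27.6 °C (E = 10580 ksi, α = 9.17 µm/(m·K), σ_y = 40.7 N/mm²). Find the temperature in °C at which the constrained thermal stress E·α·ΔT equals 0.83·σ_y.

E = 10580 ksi = 72.95 GPa.
σ_y = 40.7 N/mm² = 40.70 MPa.
E·α·ΔT = 33.78 MPa ⇒ ΔT = 33.78 / (72.95×10³ × 9.17×10⁻⁶) = 50.50 K.
T = 27.6 + 50.50 = 78.10 °C.

78.1 °C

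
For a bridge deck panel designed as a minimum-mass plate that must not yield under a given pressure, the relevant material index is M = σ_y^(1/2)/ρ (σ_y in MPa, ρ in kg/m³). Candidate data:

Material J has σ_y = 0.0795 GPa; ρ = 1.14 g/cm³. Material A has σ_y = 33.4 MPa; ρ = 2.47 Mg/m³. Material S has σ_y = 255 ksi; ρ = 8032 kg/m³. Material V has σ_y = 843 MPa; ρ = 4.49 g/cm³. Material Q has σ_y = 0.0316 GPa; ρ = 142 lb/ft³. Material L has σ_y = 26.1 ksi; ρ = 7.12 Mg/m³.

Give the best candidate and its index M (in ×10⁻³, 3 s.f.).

material J, M = 7.82×10⁻³

Normalizing units and computing the index:
  material J: σ_y = 79.50 MPa, ρ = 1140 kg/m³
  material A: σ_y = 33.40 MPa, ρ = 2470 kg/m³
  material S: σ_y = 1758 MPa, ρ = 8032 kg/m³
  material V: σ_y = 843.0 MPa, ρ = 4490 kg/m³
  material Q: σ_y = 31.60 MPa, ρ = 2275 kg/m³
  material L: σ_y = 180.0 MPa, ρ = 7120 kg/m³
  material J: M = 7.82×10⁻³
  material V: M = 6.47×10⁻³
  material S: M = 5.22×10⁻³
  material Q: M = 2.47×10⁻³
  material A: M = 2.34×10⁻³
  material L: M = 1.88×10⁻³
The maximum is for material J.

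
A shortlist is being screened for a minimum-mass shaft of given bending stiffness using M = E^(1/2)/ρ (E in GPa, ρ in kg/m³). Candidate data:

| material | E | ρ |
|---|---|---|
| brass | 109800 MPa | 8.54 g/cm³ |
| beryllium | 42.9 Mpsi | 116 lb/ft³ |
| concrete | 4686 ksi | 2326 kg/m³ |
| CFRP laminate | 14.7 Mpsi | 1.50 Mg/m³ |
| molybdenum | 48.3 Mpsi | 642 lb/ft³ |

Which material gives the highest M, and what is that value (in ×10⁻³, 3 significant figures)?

In SI units:
  brass: E = 109.8 GPa, ρ = 8540 kg/m³
  beryllium: E = 295.8 GPa, ρ = 1858 kg/m³
  concrete: E = 32.31 GPa, ρ = 2326 kg/m³
  CFRP laminate: E = 101.4 GPa, ρ = 1500 kg/m³
  molybdenum: E = 333.0 GPa, ρ = 10280 kg/m³
  beryllium: M = 9.26×10⁻³
  CFRP laminate: M = 6.71×10⁻³
  concrete: M = 2.44×10⁻³
  molybdenum: M = 1.77×10⁻³
  brass: M = 1.23×10⁻³
Beryllium has the largest M.

beryllium, M = 9.26×10⁻³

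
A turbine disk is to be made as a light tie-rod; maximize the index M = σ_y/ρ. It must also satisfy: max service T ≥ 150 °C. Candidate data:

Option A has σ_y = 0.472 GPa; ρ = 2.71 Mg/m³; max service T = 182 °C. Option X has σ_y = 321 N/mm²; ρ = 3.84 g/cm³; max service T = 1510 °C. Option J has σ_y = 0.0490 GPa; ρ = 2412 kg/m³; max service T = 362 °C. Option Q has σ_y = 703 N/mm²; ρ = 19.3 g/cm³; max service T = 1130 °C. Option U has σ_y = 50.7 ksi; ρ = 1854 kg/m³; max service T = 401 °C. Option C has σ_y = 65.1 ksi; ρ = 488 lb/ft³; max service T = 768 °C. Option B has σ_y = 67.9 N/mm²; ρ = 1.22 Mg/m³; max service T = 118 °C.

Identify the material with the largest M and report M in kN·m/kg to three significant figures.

option U, M = 189 kN·m/kg

Screen on constraints: max service T ≥ 150 °C. Survivors: option A, option X, option J, option Q, option U, option C.
In SI units:
  option A: σ_y = 472.0 MPa, ρ = 2710 kg/m³
  option X: σ_y = 321.0 MPa, ρ = 3840 kg/m³
  option J: σ_y = 49.00 MPa, ρ = 2412 kg/m³
  option Q: σ_y = 703.0 MPa, ρ = 19300 kg/m³
  option U: σ_y = 349.6 MPa, ρ = 1854 kg/m³
  option C: σ_y = 448.8 MPa, ρ = 7817 kg/m³
  option U: M = 189 kN·m/kg
  option A: M = 174 kN·m/kg
  option X: M = 83.6 kN·m/kg
  option C: M = 57.4 kN·m/kg
  option Q: M = 36.4 kN·m/kg
  option J: M = 20.3 kN·m/kg
The maximum is for option U.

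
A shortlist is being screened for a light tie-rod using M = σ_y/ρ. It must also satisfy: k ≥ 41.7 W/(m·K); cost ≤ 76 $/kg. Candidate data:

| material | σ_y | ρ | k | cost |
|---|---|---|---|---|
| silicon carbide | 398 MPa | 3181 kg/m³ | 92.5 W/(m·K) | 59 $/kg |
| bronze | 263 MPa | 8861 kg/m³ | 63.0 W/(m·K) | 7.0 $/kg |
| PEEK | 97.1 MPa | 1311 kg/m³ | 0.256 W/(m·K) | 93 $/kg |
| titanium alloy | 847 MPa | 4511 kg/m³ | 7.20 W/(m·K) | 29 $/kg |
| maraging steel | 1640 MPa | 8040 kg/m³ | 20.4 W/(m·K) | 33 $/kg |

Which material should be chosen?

silicon carbide

Screen on constraints: k ≥ 41.7 W/(m·K); cost ≤ 76 $/kg. Survivors: silicon carbide, bronze.
Evaluate M for each candidate:
  silicon carbide: M = 125 kN·m/kg
  bronze: M = 29.7 kN·m/kg
The maximum is for silicon carbide.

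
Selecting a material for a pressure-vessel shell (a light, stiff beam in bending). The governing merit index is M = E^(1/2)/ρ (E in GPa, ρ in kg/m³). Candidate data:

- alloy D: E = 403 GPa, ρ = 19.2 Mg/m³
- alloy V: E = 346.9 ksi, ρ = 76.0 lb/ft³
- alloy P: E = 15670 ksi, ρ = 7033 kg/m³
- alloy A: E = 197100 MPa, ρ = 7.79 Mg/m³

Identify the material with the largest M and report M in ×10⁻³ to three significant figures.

alloy A, M = 1.80×10⁻³

Putting every candidate on a common basis:
  alloy D: E = 403.0 GPa, ρ = 19200 kg/m³
  alloy V: E = 2.392 GPa, ρ = 1217 kg/m³
  alloy P: E = 108.0 GPa, ρ = 7033 kg/m³
  alloy A: E = 197.1 GPa, ρ = 7790 kg/m³
  alloy A: M = 1.80×10⁻³
  alloy P: M = 1.48×10⁻³
  alloy V: M = 1.27×10⁻³
  alloy D: M = 1.05×10⁻³
Alloy A has the largest M.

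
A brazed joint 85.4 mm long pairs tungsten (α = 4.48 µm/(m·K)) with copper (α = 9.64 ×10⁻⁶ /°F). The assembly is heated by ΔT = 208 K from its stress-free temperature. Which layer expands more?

copper: α = 9.64×10⁻⁶/°F × 9/5 = 17.4×10⁻⁶/K.
α(tungsten) = 4.48×10⁻⁶/K vs α(copper) = 17.4×10⁻⁶/K.
Higher α expands more for the same ΔT: copper.

copper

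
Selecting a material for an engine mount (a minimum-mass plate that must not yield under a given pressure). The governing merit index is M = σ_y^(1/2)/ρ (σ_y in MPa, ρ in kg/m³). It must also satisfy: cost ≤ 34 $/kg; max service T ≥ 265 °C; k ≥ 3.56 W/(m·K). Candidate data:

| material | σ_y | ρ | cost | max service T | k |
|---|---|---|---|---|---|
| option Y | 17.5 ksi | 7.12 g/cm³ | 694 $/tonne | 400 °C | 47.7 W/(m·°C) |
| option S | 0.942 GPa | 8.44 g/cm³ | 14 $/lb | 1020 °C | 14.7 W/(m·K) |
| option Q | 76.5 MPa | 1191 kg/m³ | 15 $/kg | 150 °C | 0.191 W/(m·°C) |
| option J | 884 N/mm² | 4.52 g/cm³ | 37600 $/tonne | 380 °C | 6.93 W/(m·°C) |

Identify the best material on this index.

option S

Screen on constraints: cost ≤ 34 $/kg; max service T ≥ 265 °C; k ≥ 3.56 W/(m·K). Survivors: option Y, option S.
Putting every candidate on a common basis:
  option Y: σ_y = 120.7 MPa, ρ = 7120 kg/m³
  option S: σ_y = 942.0 MPa, ρ = 8440 kg/m³
  option S: M = 3.64×10⁻³
  option Y: M = 1.54×10⁻³
Option S has the largest M.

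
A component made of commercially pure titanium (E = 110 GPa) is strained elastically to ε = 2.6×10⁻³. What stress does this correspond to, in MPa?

286 MPa

σ = E·ε = 110000 MPa × 2.6×10⁻³ = 286 MPa.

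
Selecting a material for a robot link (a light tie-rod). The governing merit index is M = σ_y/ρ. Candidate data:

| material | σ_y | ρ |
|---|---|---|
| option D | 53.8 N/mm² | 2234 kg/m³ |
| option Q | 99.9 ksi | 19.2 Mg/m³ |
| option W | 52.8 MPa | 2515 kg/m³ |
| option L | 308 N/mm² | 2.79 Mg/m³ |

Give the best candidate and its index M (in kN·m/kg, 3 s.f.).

Convert each candidate to consistent units, then evaluate M:
  option D: σ_y = 53.80 MPa, ρ = 2234 kg/m³
  option Q: σ_y = 688.8 MPa, ρ = 19200 kg/m³
  option W: σ_y = 52.80 MPa, ρ = 2515 kg/m³
  option L: σ_y = 308.0 MPa, ρ = 2790 kg/m³
  option L: M = 110 kN·m/kg
  option Q: M = 35.9 kN·m/kg
  option D: M = 24.1 kN·m/kg
  option W: M = 21.0 kN·m/kg
Option L has the largest M.

option L, M = 110 kN·m/kg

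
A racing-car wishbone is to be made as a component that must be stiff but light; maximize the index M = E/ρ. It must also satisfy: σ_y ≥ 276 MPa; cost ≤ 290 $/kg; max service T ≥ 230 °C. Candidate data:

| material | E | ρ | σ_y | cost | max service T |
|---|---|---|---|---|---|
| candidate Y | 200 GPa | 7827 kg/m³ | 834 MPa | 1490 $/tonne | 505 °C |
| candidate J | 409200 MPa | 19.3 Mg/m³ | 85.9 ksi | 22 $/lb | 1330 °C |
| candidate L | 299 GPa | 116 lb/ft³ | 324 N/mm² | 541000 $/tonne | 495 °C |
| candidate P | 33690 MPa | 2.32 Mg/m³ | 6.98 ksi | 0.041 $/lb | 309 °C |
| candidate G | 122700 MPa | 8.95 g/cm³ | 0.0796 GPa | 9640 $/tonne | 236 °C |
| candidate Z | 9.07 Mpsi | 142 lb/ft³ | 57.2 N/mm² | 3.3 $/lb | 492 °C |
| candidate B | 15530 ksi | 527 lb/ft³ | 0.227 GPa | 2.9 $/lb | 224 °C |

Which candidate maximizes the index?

Screen on constraints: σ_y ≥ 276 MPa; cost ≤ 290 $/kg; max service T ≥ 230 °C. Survivors: candidate Y, candidate J.
After converting to SI:
  candidate Y: E = 200.0 GPa, ρ = 7827 kg/m³
  candidate J: E = 409.2 GPa, ρ = 19300 kg/m³
  candidate Y: M = 25.6 MN·m/kg
  candidate J: M = 21.2 MN·m/kg
The maximum is for candidate Y.

candidate Y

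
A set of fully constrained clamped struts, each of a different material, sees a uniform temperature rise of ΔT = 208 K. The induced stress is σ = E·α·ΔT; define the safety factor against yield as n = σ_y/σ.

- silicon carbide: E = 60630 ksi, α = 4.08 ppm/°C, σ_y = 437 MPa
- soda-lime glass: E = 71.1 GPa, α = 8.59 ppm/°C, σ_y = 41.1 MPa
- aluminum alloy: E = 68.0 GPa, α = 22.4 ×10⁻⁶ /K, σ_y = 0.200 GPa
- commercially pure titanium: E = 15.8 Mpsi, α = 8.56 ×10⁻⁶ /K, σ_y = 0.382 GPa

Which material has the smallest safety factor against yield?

Converting E to GPa, α to ×10⁻⁶/K, σ_y to MPa, then σ and n for each:
  silicon carbide: E = 418.0, α = 4.08, σ_y = 437.0 → σ = 355 MPa, n = 1.23
  soda-lime glass: E = 71.10, α = 8.59, σ_y = 41.10 → σ = 127 MPa, n = 0.324
  aluminum alloy: E = 68.00, α = 22.4, σ_y = 200.0 → σ = 317 MPa, n = 0.631
  commercially pure titanium: E = 108.9, α = 8.56, σ_y = 382.0 → σ = 194 MPa, n = 1.97
The minimum is soda-lime glass at n = 0.324.

soda-lime glass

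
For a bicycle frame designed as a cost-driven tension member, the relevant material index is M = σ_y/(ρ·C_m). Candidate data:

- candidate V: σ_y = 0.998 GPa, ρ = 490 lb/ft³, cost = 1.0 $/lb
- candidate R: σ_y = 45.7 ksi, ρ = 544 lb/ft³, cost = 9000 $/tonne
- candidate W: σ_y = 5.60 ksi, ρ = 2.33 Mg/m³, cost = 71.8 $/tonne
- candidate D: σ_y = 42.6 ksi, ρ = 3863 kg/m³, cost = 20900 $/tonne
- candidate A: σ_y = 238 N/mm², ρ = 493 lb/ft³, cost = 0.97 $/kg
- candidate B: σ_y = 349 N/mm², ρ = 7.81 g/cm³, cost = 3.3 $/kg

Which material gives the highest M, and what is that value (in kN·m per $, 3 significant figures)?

After converting to SI:
  candidate V: σ_y = 998.0 MPa, ρ = 7849 kg/m³, cost = 2.205 $/kg
  candidate R: σ_y = 315.1 MPa, ρ = 8714 kg/m³, cost = 9.000 $/kg
  candidate W: σ_y = 38.61 MPa, ρ = 2330 kg/m³, cost = 0.07180 $/kg
  candidate D: σ_y = 293.7 MPa, ρ = 3863 kg/m³, cost = 20.90 $/kg
  candidate A: σ_y = 238.0 MPa, ρ = 7897 kg/m³, cost = 0.9700 $/kg
  candidate B: σ_y = 349.0 MPa, ρ = 7810 kg/m³, cost = 3.300 $/kg
  candidate W: M = 231 kN·m per $
  candidate V: M = 57.7 kN·m per $
  candidate A: M = 31.1 kN·m per $
  candidate B: M = 13.5 kN·m per $
  candidate R: M = 4.02 kN·m per $
  candidate D: M = 3.64 kN·m per $
Candidate W ranks first.

candidate W, M = 231 kN·m per $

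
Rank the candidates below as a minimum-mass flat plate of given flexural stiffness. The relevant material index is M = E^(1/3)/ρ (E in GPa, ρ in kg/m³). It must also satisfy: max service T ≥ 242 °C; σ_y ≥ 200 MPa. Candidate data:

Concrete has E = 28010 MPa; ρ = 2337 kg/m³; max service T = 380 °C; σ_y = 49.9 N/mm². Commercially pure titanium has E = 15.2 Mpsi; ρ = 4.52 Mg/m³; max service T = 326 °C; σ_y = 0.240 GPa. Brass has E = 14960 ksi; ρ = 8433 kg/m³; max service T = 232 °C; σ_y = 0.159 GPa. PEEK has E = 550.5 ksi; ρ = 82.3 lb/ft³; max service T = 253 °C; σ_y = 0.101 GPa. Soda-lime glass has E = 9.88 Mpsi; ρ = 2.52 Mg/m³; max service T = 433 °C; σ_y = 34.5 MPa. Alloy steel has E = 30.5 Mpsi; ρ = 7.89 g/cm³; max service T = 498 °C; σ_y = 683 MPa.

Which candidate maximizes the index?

Screen on constraints: max service T ≥ 242 °C; σ_y ≥ 200 MPa. Survivors: commercially pure titanium, alloy steel.
Normalizing units and computing the index:
  commercially pure titanium: E = 104.8 GPa, ρ = 4520 kg/m³
  alloy steel: E = 210.3 GPa, ρ = 7890 kg/m³
  commercially pure titanium: M = 1.04×10⁻³
  alloy steel: M = 0.754×10⁻³
Commercially pure titanium has the largest M.

commercially pure titanium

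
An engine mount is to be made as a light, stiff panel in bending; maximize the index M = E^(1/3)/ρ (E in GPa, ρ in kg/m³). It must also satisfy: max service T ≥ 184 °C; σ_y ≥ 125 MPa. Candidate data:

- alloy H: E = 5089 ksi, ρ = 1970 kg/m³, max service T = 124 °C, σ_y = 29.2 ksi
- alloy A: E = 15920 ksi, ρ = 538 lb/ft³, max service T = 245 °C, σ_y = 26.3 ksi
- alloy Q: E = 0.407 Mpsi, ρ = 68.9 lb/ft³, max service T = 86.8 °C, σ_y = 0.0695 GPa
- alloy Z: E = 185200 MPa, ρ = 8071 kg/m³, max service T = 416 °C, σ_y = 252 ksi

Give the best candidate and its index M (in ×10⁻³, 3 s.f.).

Screen on constraints: max service T ≥ 184 °C; σ_y ≥ 125 MPa. Survivors: alloy A, alloy Z.
In SI units:
  alloy A: E = 109.8 GPa, ρ = 8618 kg/m³
  alloy Z: E = 185.2 GPa, ρ = 8071 kg/m³
  alloy Z: M = 0.706×10⁻³
  alloy A: M = 0.556×10⁻³
Alloy Z has the largest M.

alloy Z, M = 0.706×10⁻³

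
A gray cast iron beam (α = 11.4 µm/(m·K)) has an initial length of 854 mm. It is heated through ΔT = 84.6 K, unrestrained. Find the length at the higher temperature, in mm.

ΔL = α·L₀·ΔT = 11.4×10⁻⁶ × 854 mm × 84.60 K = 0.824 mm.
L = L₀ + ΔL = 854 + 0.824 = 854.82 mm.

854.82 mm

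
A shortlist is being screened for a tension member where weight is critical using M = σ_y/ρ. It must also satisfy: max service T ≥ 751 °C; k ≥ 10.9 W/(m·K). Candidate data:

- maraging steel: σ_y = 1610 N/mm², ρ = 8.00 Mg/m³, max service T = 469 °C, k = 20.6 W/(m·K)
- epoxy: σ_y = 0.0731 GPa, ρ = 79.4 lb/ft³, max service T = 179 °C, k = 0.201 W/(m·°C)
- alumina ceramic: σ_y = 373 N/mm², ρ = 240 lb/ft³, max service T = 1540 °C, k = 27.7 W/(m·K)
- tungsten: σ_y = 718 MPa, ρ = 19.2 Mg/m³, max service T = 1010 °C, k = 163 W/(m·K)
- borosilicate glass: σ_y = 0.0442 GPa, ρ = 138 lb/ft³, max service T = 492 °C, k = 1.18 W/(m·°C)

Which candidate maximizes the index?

Screen on constraints: max service T ≥ 751 °C; k ≥ 10.9 W/(m·K). Survivors: alumina ceramic, tungsten.
Normalizing units and computing the index:
  alumina ceramic: σ_y = 373.0 MPa, ρ = 3844 kg/m³
  tungsten: σ_y = 718.0 MPa, ρ = 19200 kg/m³
  alumina ceramic: M = 97.0 kN·m/kg
  tungsten: M = 37.4 kN·m/kg
Alumina ceramic ranks first.

alumina ceramic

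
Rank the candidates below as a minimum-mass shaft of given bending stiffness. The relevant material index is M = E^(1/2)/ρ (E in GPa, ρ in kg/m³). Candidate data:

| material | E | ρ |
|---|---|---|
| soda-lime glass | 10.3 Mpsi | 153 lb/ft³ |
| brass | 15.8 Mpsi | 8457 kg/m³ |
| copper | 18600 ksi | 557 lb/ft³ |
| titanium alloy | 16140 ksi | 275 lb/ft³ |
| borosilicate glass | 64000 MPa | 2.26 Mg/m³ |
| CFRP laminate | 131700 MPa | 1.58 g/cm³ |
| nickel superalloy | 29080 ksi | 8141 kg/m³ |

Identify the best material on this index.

Putting every candidate on a common basis:
  soda-lime glass: E = 71.02 GPa, ρ = 2451 kg/m³
  brass: E = 108.9 GPa, ρ = 8457 kg/m³
  copper: E = 128.2 GPa, ρ = 8922 kg/m³
  titanium alloy: E = 111.3 GPa, ρ = 4405 kg/m³
  borosilicate glass: E = 64.00 GPa, ρ = 2260 kg/m³
  CFRP laminate: E = 131.7 GPa, ρ = 1580 kg/m³
  nickel superalloy: E = 200.5 GPa, ρ = 8141 kg/m³
  CFRP laminate: M = 7.26×10⁻³
  borosilicate glass: M = 3.54×10⁻³
  soda-lime glass: M = 3.44×10⁻³
  titanium alloy: M = 2.39×10⁻³
  nickel superalloy: M = 1.74×10⁻³
  copper: M = 1.27×10⁻³
  brass: M = 1.23×10⁻³
The maximum is for CFRP laminate.

CFRP laminate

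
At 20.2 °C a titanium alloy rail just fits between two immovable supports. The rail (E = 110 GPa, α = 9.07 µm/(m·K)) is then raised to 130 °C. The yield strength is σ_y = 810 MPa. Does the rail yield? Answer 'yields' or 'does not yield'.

does not yield

ΔT = 109.8 K. Constrained thermal stress σ = E·α·ΔT = 110.0×10³ MPa × 9.07×10⁻⁶ × 109.8 = 110 MPa (compressive).
Compare to σ_y = 810 MPa: σ < σ_y, so it does not yield.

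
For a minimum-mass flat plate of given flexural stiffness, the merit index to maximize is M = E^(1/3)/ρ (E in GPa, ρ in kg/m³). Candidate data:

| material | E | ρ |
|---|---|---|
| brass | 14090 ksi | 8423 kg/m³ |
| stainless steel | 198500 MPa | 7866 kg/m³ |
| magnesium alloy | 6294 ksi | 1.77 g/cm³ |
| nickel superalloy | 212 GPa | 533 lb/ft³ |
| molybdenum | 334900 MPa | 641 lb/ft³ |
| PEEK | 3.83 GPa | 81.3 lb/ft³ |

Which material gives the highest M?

Convert each candidate to consistent units, then evaluate M:
  brass: E = 97.15 GPa, ρ = 8423 kg/m³
  stainless steel: E = 198.5 GPa, ρ = 7866 kg/m³
  magnesium alloy: E = 43.40 GPa, ρ = 1770 kg/m³
  nickel superalloy: E = 212.0 GPa, ρ = 8538 kg/m³
  molybdenum: E = 334.9 GPa, ρ = 10270 kg/m³
  PEEK: E = 3.830 GPa, ρ = 1302 kg/m³
  magnesium alloy: M = 1.99×10⁻³
  PEEK: M = 1.20×10⁻³
  stainless steel: M = 0.742×10⁻³
  nickel superalloy: M = 0.698×10⁻³
  molybdenum: M = 0.676×10⁻³
  brass: M = 0.546×10⁻³
Highest index: magnesium alloy.

magnesium alloy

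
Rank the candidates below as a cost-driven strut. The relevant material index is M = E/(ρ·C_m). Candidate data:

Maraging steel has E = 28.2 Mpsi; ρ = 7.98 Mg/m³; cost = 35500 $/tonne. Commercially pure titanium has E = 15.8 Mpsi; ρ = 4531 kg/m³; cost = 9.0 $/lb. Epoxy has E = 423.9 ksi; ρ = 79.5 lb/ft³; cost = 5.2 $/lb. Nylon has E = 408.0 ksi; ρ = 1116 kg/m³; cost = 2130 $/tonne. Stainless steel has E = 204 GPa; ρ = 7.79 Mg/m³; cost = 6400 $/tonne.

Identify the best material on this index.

stainless steel

Convert each candidate to consistent units, then evaluate M:
  maraging steel: E = 194.4 GPa, ρ = 7980 kg/m³, cost = 35.50 $/kg
  commercially pure titanium: E = 108.9 GPa, ρ = 4531 kg/m³, cost = 19.84 $/kg
  epoxy: E = 2.923 GPa, ρ = 1273 kg/m³, cost = 11.46 $/kg
  nylon: E = 2.813 GPa, ρ = 1116 kg/m³, cost = 2.130 $/kg
  stainless steel: E = 204.0 GPa, ρ = 7790 kg/m³, cost = 6.400 $/kg
  stainless steel: M = 4.09 MN·m per $
  commercially pure titanium: M = 1.21 MN·m per $
  nylon: M = 1.18 MN·m per $
  maraging steel: M = 0.686 MN·m per $
  epoxy: M = 0.200 MN·m per $
The maximum is for stainless steel.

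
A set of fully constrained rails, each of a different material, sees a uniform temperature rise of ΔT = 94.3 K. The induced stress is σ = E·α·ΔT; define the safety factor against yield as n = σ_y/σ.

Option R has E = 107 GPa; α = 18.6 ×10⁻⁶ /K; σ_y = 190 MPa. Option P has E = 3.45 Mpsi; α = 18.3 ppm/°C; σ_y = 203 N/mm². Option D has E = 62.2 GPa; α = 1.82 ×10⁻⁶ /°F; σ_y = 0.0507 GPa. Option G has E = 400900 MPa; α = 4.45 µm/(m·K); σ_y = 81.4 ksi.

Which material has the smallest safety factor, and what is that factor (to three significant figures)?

With everything in SI (GPa, ×10⁻⁶/K, MPa):
  option R: E = 107.0, α = 18.6, σ_y = 190.0 → σ = 188 MPa, n = 1.01
  option P: E = 23.79, α = 18.3, σ_y = 203.0 → σ = 41.0 MPa, n = 4.95
  option D: E = 62.20, α = 3.28, σ_y = 50.70 → σ = 19.2 MPa, n = 2.64
  option G: E = 400.9, α = 4.45, σ_y = 561.2 → σ = 168 MPa, n = 3.34
The minimum is option R at n = 1.01.

option R, n = 1.01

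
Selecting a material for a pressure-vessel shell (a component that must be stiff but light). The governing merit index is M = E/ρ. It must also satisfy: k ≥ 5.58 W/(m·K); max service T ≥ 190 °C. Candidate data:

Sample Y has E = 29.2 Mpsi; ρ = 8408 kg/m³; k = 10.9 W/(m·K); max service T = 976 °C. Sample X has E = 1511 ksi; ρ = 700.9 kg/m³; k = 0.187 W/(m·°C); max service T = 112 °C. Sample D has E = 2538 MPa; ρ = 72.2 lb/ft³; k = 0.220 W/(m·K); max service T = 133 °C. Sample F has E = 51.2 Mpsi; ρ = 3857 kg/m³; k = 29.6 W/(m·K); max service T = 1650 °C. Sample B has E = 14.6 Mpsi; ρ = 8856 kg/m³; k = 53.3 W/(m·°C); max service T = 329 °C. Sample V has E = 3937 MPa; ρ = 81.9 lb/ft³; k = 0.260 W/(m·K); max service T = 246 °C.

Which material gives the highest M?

sample F

Screen on constraints: k ≥ 5.58 W/(m·K); max service T ≥ 190 °C. Survivors: sample Y, sample F, sample B.
Putting every candidate on a common basis:
  sample Y: E = 201.3 GPa, ρ = 8408 kg/m³
  sample F: E = 353.0 GPa, ρ = 3857 kg/m³
  sample B: E = 100.7 GPa, ρ = 8856 kg/m³
  sample F: M = 91.5 MN·m/kg
  sample Y: M = 23.9 MN·m/kg
  sample B: M = 11.4 MN·m/kg
The maximum is for sample F.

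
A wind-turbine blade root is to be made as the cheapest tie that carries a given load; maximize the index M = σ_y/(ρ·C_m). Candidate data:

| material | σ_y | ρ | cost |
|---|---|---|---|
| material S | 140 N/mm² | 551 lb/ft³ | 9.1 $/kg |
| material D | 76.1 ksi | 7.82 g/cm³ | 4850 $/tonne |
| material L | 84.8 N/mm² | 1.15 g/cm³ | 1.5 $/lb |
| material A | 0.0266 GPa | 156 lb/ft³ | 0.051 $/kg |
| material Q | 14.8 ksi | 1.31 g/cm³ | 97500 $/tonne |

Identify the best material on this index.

material A

Convert each candidate to consistent units, then evaluate M:
  material S: σ_y = 140.0 MPa, ρ = 8826 kg/m³, cost = 9.100 $/kg
  material D: σ_y = 524.7 MPa, ρ = 7820 kg/m³, cost = 4.850 $/kg
  material L: σ_y = 84.80 MPa, ρ = 1150 kg/m³, cost = 3.307 $/kg
  material A: σ_y = 26.60 MPa, ρ = 2499 kg/m³, cost = 0.05100 $/kg
  material Q: σ_y = 102.0 MPa, ρ = 1310 kg/m³, cost = 97.50 $/kg
  material A: M = 209 kN·m per $
  material L: M = 22.3 kN·m per $
  material D: M = 13.8 kN·m per $
  material S: M = 1.74 kN·m per $
  material Q: M = 0.799 kN·m per $
Highest index: material A.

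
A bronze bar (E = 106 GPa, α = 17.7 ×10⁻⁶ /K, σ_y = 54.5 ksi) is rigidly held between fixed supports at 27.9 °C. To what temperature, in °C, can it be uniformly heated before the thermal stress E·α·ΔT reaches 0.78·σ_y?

σ_y = 54.5 ksi = 375.8 MPa.
E·α·ΔT = 293.1 MPa ⇒ ΔT = 293.1 / (106.0×10³ × 17.7×10⁻⁶) = 156.2 K.
T = 27.9 + 156.2 = 184.1 °C.

184 °C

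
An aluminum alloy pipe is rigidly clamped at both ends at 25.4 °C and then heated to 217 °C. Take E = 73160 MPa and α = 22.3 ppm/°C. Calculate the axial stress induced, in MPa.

E = 73160 MPa = 73.16 GPa.
ΔT = 191.6 K. Constrained thermal stress σ = E·α·ΔT = 73.16×10³ MPa × 22.3×10⁻⁶ × 191.6 = 313 MPa (compressive).

313 MPa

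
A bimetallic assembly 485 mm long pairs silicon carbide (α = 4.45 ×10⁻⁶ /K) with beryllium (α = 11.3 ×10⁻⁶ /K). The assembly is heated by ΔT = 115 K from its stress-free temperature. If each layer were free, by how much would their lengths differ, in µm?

Δα = |4.45 − 11.3|×10⁻⁶/K = 6.85×10⁻⁶/K.
ΔL_mismatch = Δα·L·ΔT = 6.85×10⁻⁶ × 485.0 mm × 115.0 K = 382 µm.

382 µm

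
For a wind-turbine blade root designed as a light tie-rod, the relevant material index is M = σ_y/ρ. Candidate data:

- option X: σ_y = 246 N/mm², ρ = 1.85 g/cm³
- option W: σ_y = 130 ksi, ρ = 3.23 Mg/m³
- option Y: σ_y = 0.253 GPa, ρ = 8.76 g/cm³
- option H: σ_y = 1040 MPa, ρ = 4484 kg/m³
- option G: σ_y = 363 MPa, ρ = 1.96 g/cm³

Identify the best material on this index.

option W

Convert each candidate to consistent units, then evaluate M:
  option X: σ_y = 246.0 MPa, ρ = 1850 kg/m³
  option W: σ_y = 896.3 MPa, ρ = 3230 kg/m³
  option Y: σ_y = 253.0 MPa, ρ = 8760 kg/m³
  option H: σ_y = 1040 MPa, ρ = 4484 kg/m³
  option G: σ_y = 363.0 MPa, ρ = 1960 kg/m³
  option W: M = 277 kN·m/kg
  option H: M = 232 kN·m/kg
  option G: M = 185 kN·m/kg
  option X: M = 133 kN·m/kg
  option Y: M = 28.9 kN·m/kg
Option W has the largest M.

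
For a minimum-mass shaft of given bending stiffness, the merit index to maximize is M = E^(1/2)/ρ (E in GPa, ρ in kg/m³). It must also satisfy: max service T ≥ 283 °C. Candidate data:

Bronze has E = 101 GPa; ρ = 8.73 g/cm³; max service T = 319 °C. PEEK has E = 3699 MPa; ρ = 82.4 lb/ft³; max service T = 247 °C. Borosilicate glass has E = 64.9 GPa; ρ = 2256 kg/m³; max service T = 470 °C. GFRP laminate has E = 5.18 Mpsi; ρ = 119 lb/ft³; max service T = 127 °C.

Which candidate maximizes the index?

borosilicate glass

Screen on constraints: max service T ≥ 283 °C. Survivors: bronze, borosilicate glass.
Normalizing units and computing the index:
  bronze: E = 101.0 GPa, ρ = 8730 kg/m³
  borosilicate glass: E = 64.90 GPa, ρ = 2256 kg/m³
  borosilicate glass: M = 3.57×10⁻³
  bronze: M = 1.15×10⁻³
Borosilicate glass ranks first.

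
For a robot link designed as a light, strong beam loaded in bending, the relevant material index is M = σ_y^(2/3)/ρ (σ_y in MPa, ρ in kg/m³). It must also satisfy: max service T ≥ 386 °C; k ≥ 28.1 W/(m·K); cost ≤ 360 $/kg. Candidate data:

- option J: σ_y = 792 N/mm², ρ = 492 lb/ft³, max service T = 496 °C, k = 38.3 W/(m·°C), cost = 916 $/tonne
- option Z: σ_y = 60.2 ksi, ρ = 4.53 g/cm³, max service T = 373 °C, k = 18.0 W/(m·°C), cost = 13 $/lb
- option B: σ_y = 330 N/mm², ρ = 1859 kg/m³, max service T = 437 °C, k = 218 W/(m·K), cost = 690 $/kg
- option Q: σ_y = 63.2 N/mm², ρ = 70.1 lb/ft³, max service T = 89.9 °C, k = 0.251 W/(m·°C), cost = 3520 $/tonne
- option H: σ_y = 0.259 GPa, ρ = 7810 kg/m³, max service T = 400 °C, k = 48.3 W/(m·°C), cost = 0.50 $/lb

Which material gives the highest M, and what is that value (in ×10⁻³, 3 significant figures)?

option J, M = 10.9×10⁻³

Screen on constraints: max service T ≥ 386 °C; k ≥ 28.1 W/(m·K); cost ≤ 360 $/kg. Survivors: option J, option H.
Putting every candidate on a common basis:
  option J: σ_y = 792.0 MPa, ρ = 7881 kg/m³
  option H: σ_y = 259.0 MPa, ρ = 7810 kg/m³
  option J: M = 10.9×10⁻³
  option H: M = 5.20×10⁻³
Option J ranks first.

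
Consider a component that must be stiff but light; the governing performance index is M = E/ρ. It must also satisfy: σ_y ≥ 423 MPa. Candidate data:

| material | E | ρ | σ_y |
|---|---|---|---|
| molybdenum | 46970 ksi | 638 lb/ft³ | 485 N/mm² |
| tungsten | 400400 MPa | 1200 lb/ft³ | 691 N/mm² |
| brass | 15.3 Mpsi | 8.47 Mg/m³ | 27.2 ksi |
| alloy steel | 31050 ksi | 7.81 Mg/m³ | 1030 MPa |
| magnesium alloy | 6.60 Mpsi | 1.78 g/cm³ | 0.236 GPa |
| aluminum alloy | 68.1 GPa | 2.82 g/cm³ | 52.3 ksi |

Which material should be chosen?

Screen on constraints: σ_y ≥ 423 MPa. Survivors: molybdenum, tungsten, alloy steel.
Convert each candidate to consistent units, then evaluate M:
  molybdenum: E = 323.8 GPa, ρ = 10220 kg/m³
  tungsten: E = 400.4 GPa, ρ = 19220 kg/m³
  alloy steel: E = 214.1 GPa, ρ = 7810 kg/m³
  molybdenum: M = 31.7 MN·m/kg
  alloy steel: M = 27.4 MN·m/kg
  tungsten: M = 20.8 MN·m/kg
The maximum is for molybdenum.

molybdenum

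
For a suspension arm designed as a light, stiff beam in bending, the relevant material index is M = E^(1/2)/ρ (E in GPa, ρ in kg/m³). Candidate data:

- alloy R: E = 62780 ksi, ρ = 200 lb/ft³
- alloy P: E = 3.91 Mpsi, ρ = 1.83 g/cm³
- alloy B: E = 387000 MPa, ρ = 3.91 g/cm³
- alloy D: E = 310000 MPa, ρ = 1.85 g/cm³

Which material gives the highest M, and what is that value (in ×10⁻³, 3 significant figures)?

alloy D, M = 9.52×10⁻³

In SI units:
  alloy R: E = 432.9 GPa, ρ = 3204 kg/m³
  alloy P: E = 26.96 GPa, ρ = 1830 kg/m³
  alloy B: E = 387.0 GPa, ρ = 3910 kg/m³
  alloy D: E = 310.0 GPa, ρ = 1850 kg/m³
  alloy D: M = 9.52×10⁻³
  alloy R: M = 6.49×10⁻³
  alloy B: M = 5.03×10⁻³
  alloy P: M = 2.84×10⁻³
Alloy D has the largest M.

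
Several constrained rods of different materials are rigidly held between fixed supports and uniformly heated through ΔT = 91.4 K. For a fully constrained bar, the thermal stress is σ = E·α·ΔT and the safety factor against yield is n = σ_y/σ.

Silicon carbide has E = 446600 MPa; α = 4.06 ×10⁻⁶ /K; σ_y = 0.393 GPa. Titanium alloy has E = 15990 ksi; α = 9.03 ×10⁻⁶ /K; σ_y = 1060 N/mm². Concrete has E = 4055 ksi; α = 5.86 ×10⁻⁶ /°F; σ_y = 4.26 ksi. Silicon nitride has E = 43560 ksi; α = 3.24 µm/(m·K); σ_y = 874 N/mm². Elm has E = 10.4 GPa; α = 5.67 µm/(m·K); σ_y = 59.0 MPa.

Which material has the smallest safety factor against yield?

concrete

With everything in SI (GPa, ×10⁻⁶/K, MPa):
  silicon carbide: E = 446.6, α = 4.06, σ_y = 393.0 → σ = 166 MPa, n = 2.37
  titanium alloy: E = 110.2, α = 9.03, σ_y = 1060 → σ = 91.0 MPa, n = 11.6
  concrete: E = 27.96, α = 10.5, σ_y = 29.37 → σ = 27.0 MPa, n = 1.09
  silicon nitride: E = 300.3, α = 3.24, σ_y = 874.0 → σ = 88.9 MPa, n = 9.83
  elm: E = 10.40, α = 5.67, σ_y = 59.00 → σ = 5.39 MPa, n = 10.9
The minimum is concrete at n = 1.09.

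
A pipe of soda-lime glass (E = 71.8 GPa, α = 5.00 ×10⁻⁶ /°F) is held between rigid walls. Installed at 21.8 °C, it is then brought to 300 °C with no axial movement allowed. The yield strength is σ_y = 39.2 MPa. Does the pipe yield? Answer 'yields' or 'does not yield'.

yields

α = 5.00×10⁻⁶/°F × 9/5 = 9.00×10⁻⁶/K.
ΔT = 278.2 K. Constrained thermal stress σ = E·α·ΔT = 71.80×10³ MPa × 9.00×10⁻⁶ × 278.2 = 180 MPa (compressive).
Compare to σ_y = 39.2 MPa: σ ≥ σ_y, so it yields.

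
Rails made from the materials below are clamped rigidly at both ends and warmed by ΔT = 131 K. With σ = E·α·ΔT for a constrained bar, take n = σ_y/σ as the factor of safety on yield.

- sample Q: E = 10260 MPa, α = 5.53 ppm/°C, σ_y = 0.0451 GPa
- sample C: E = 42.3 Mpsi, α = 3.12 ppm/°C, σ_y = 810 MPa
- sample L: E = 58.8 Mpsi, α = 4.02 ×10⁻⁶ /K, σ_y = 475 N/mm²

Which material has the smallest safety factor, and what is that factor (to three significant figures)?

In consistent units (E in GPa, α in ×10⁻⁶/K, σ_y in MPa):
  sample Q: E = 10.26, α = 5.53, σ_y = 45.10 → σ = 7.43 MPa, n = 6.07
  sample C: E = 291.6, α = 3.12, σ_y = 810.0 → σ = 119 MPa, n = 6.80
  sample L: E = 405.4, α = 4.02, σ_y = 475.0 → σ = 213 MPa, n = 2.22
Sample L has the lowest safety factor, n = 2.22.

sample L, n = 2.22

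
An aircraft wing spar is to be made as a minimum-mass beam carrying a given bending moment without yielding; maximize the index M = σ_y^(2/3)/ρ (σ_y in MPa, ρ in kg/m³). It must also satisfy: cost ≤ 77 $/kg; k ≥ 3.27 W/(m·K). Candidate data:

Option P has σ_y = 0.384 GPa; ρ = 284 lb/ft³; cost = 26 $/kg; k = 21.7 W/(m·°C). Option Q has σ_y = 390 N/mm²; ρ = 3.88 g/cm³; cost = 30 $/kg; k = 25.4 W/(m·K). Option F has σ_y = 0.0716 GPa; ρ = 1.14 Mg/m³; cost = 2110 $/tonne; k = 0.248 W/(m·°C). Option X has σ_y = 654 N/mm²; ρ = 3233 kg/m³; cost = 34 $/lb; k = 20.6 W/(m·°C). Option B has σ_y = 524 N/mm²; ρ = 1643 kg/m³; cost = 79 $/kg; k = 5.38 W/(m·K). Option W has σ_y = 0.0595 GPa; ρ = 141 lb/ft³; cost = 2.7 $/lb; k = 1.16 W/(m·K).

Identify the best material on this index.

Screen on constraints: cost ≤ 77 $/kg; k ≥ 3.27 W/(m·K). Survivors: option P, option Q, option X.
In SI units:
  option P: σ_y = 384.0 MPa, ρ = 4549 kg/m³
  option Q: σ_y = 390.0 MPa, ρ = 3880 kg/m³
  option X: σ_y = 654.0 MPa, ρ = 3233 kg/m³
  option X: M = 23.3×10⁻³
  option Q: M = 13.8×10⁻³
  option P: M = 11.6×10⁻³
Option X ranks first.

option X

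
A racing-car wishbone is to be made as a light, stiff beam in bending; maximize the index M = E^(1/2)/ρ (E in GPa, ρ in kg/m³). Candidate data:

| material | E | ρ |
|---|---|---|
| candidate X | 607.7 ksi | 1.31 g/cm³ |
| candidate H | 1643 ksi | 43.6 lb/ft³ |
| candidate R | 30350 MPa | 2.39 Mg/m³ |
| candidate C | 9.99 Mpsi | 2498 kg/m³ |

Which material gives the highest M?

Convert each candidate to consistent units, then evaluate M:
  candidate X: E = 4.190 GPa, ρ = 1310 kg/m³
  candidate H: E = 11.33 GPa, ρ = 698.4 kg/m³
  candidate R: E = 30.35 GPa, ρ = 2390 kg/m³
  candidate C: E = 68.88 GPa, ρ = 2498 kg/m³
  candidate H: M = 4.82×10⁻³
  candidate C: M = 3.32×10⁻³
  candidate R: M = 2.31×10⁻³
  candidate X: M = 1.56×10⁻³
Candidate H has the largest M.

candidate H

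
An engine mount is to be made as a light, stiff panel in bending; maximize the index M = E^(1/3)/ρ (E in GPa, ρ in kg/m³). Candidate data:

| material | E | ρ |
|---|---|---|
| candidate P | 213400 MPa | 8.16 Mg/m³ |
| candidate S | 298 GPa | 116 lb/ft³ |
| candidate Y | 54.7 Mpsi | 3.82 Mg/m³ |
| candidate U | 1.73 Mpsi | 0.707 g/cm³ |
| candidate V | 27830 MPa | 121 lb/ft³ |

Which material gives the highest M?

In SI units:
  candidate P: E = 213.4 GPa, ρ = 8160 kg/m³
  candidate S: E = 298.0 GPa, ρ = 1858 kg/m³
  candidate Y: E = 377.1 GPa, ρ = 3820 kg/m³
  candidate U: E = 11.93 GPa, ρ = 707.0 kg/m³
  candidate V: E = 27.83 GPa, ρ = 1938 kg/m³
  candidate S: M = 3.59×10⁻³
  candidate U: M = 3.23×10⁻³
  candidate Y: M = 1.89×10⁻³
  candidate V: M = 1.56×10⁻³
  candidate P: M = 0.732×10⁻³
Highest index: candidate S.

candidate S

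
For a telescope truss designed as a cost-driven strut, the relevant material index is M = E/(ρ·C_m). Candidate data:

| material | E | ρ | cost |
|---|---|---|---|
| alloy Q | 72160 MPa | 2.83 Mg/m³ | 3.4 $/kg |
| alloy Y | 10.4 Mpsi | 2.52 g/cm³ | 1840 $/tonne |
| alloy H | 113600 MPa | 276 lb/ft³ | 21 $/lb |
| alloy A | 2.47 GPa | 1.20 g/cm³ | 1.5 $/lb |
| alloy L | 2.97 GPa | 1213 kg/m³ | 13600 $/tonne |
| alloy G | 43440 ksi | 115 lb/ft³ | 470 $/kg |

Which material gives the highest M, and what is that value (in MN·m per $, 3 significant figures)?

alloy Y, M = 15.5 MN·m per $

In SI units:
  alloy Q: E = 72.16 GPa, ρ = 2830 kg/m³, cost = 3.400 $/kg
  alloy Y: E = 71.71 GPa, ρ = 2520 kg/m³, cost = 1.840 $/kg
  alloy H: E = 113.6 GPa, ρ = 4421 kg/m³, cost = 46.30 $/kg
  alloy A: E = 2.470 GPa, ρ = 1200 kg/m³, cost = 3.307 $/kg
  alloy L: E = 2.970 GPa, ρ = 1213 kg/m³, cost = 13.60 $/kg
  alloy G: E = 299.5 GPa, ρ = 1842 kg/m³, cost = 470.0 $/kg
  alloy Y: M = 15.5 MN·m per $
  alloy Q: M = 7.50 MN·m per $
  alloy A: M = 0.622 MN·m per $
  alloy H: M = 0.555 MN·m per $
  alloy G: M = 0.346 MN·m per $
  alloy L: M = 0.180 MN·m per $
Alloy Y has the largest M.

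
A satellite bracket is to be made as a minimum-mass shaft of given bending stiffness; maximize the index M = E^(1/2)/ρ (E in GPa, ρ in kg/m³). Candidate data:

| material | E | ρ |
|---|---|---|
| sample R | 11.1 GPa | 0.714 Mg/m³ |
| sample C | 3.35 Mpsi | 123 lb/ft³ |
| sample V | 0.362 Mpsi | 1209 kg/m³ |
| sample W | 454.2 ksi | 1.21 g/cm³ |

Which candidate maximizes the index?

sample R

After converting to SI:
  sample R: E = 11.10 GPa, ρ = 714.0 kg/m³
  sample C: E = 23.10 GPa, ρ = 1970 kg/m³
  sample V: E = 2.496 GPa, ρ = 1209 kg/m³
  sample W: E = 3.132 GPa, ρ = 1210 kg/m³
  sample R: M = 4.67×10⁻³
  sample C: M = 2.44×10⁻³
  sample W: M = 1.46×10⁻³
  sample V: M = 1.31×10⁻³
Sample R ranks first.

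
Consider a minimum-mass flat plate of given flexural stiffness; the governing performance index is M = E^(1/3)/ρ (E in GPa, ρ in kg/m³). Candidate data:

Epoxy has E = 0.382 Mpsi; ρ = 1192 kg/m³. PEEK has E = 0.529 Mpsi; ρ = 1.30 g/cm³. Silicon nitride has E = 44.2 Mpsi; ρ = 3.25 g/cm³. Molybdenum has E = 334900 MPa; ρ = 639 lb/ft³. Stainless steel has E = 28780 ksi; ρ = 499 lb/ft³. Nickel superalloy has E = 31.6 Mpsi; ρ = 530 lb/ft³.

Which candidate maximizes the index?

silicon nitride

Normalizing units and computing the index:
  epoxy: E = 2.634 GPa, ρ = 1192 kg/m³
  PEEK: E = 3.647 GPa, ρ = 1300 kg/m³
  silicon nitride: E = 304.7 GPa, ρ = 3250 kg/m³
  molybdenum: E = 334.9 GPa, ρ = 10240 kg/m³
  stainless steel: E = 198.4 GPa, ρ = 7993 kg/m³
  nickel superalloy: E = 217.9 GPa, ρ = 8490 kg/m³
  silicon nitride: M = 2.07×10⁻³
  PEEK: M = 1.18×10⁻³
  epoxy: M = 1.16×10⁻³
  stainless steel: M = 0.730×10⁻³
  nickel superalloy: M = 0.709×10⁻³
  molybdenum: M = 0.678×10⁻³
Highest index: silicon nitride.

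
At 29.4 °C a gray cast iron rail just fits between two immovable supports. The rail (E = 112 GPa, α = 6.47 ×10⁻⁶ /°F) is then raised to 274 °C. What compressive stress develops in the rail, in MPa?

319 MPa

α = 6.47×10⁻⁶/°F × 9/5 = 11.6×10⁻⁶/K.
ΔT = 244.6 K. Constrained thermal stress σ = E·α·ΔT = 112.0×10³ MPa × 11.6×10⁻⁶ × 244.6 = 319 MPa (compressive).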